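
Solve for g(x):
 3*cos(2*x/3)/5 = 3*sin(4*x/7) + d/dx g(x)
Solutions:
 g(x) = C1 + 9*sin(2*x/3)/10 + 21*cos(4*x/7)/4


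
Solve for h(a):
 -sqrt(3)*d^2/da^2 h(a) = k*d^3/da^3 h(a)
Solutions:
 h(a) = C1 + C2*a + C3*exp(-sqrt(3)*a/k)


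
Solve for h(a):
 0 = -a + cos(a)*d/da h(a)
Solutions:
 h(a) = C1 + Integral(a/cos(a), a)


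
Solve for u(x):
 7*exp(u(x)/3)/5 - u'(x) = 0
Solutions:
 u(x) = 3*log(-1/(C1 + 7*x)) + 3*log(15)


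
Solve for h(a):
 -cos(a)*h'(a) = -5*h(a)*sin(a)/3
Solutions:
 h(a) = C1/cos(a)^(5/3)


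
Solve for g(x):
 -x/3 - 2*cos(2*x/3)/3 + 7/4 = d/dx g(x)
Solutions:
 g(x) = C1 - x^2/6 + 7*x/4 - sin(2*x/3)


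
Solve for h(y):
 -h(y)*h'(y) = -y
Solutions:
 h(y) = -sqrt(C1 + y^2)
 h(y) = sqrt(C1 + y^2)


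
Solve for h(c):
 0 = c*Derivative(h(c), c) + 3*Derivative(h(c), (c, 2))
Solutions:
 h(c) = C1 + C2*erf(sqrt(6)*c/6)


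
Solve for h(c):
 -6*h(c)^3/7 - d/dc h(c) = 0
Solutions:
 h(c) = -sqrt(14)*sqrt(-1/(C1 - 6*c))/2
 h(c) = sqrt(14)*sqrt(-1/(C1 - 6*c))/2


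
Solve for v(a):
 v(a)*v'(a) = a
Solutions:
 v(a) = -sqrt(C1 + a^2)
 v(a) = sqrt(C1 + a^2)


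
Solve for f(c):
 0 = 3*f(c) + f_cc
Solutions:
 f(c) = C1*sin(sqrt(3)*c) + C2*cos(sqrt(3)*c)


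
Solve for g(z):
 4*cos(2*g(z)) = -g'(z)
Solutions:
 g(z) = -asin((C1 + exp(16*z))/(C1 - exp(16*z)))/2 + pi/2
 g(z) = asin((C1 + exp(16*z))/(C1 - exp(16*z)))/2


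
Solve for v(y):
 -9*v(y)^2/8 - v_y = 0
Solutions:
 v(y) = 8/(C1 + 9*y)


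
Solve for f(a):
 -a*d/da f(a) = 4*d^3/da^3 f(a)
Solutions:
 f(a) = C1 + Integral(C2*airyai(-2^(1/3)*a/2) + C3*airybi(-2^(1/3)*a/2), a)


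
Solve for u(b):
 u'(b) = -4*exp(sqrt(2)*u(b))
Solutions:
 u(b) = sqrt(2)*(2*log(1/(C1 + 4*b)) - log(2))/4


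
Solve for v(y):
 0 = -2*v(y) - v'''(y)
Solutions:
 v(y) = C3*exp(-2^(1/3)*y) + (C1*sin(2^(1/3)*sqrt(3)*y/2) + C2*cos(2^(1/3)*sqrt(3)*y/2))*exp(2^(1/3)*y/2)


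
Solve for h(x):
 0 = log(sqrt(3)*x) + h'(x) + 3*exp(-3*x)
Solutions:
 h(x) = C1 - x*log(x) + x*(1 - log(3)/2) + exp(-3*x)


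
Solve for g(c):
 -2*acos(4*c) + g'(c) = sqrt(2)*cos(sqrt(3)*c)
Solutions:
 g(c) = C1 + 2*c*acos(4*c) - sqrt(1 - 16*c^2)/2 + sqrt(6)*sin(sqrt(3)*c)/3


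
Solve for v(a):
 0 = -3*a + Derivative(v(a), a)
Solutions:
 v(a) = C1 + 3*a^2/2


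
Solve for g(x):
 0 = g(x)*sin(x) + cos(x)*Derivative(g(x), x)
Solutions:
 g(x) = C1*cos(x)


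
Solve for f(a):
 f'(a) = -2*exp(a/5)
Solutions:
 f(a) = C1 - 10*exp(a/5)


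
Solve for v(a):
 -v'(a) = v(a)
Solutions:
 v(a) = C1*exp(-a)


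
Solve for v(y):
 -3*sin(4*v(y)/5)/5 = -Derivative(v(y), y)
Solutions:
 -3*y/5 + 5*log(cos(4*v(y)/5) - 1)/8 - 5*log(cos(4*v(y)/5) + 1)/8 = C1


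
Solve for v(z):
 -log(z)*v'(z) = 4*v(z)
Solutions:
 v(z) = C1*exp(-4*li(z))


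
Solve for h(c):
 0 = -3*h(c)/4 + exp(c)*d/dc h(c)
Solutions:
 h(c) = C1*exp(-3*exp(-c)/4)


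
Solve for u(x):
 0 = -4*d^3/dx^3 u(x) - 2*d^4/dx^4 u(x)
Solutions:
 u(x) = C1 + C2*x + C3*x^2 + C4*exp(-2*x)


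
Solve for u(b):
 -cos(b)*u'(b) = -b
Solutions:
 u(b) = C1 + Integral(b/cos(b), b)


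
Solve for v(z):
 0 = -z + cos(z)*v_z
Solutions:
 v(z) = C1 + Integral(z/cos(z), z)


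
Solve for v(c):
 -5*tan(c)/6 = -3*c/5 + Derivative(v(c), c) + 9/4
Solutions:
 v(c) = C1 + 3*c^2/10 - 9*c/4 + 5*log(cos(c))/6


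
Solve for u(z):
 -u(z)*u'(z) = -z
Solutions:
 u(z) = -sqrt(C1 + z^2)
 u(z) = sqrt(C1 + z^2)


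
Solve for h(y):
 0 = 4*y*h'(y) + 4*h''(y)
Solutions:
 h(y) = C1 + C2*erf(sqrt(2)*y/2)


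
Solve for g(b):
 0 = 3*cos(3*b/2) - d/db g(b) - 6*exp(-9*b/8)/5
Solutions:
 g(b) = C1 + 2*sin(3*b/2) + 16*exp(-9*b/8)/15


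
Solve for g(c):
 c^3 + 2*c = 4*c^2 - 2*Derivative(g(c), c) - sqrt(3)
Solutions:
 g(c) = C1 - c^4/8 + 2*c^3/3 - c^2/2 - sqrt(3)*c/2


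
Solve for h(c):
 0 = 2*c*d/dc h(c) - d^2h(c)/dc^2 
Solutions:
 h(c) = C1 + C2*erfi(c)


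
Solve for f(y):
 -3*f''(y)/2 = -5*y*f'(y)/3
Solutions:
 f(y) = C1 + C2*erfi(sqrt(5)*y/3)


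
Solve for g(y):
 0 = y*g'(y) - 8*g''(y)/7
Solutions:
 g(y) = C1 + C2*erfi(sqrt(7)*y/4)


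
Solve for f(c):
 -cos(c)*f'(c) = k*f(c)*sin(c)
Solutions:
 f(c) = C1*exp(k*log(cos(c)))


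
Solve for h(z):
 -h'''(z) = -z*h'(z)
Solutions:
 h(z) = C1 + Integral(C2*airyai(z) + C3*airybi(z), z)


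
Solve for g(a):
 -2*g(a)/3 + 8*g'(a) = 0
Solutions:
 g(a) = C1*exp(a/12)


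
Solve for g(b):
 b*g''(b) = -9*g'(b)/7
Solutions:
 g(b) = C1 + C2/b^(2/7)


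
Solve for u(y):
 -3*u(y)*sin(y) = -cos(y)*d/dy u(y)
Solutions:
 u(y) = C1/cos(y)^3


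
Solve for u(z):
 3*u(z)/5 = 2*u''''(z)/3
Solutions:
 u(z) = C1*exp(-10^(3/4)*sqrt(3)*z/10) + C2*exp(10^(3/4)*sqrt(3)*z/10) + C3*sin(10^(3/4)*sqrt(3)*z/10) + C4*cos(10^(3/4)*sqrt(3)*z/10)


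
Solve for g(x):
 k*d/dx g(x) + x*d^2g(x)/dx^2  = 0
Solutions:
 g(x) = C1 + x^(1 - re(k))*(C2*sin(log(x)*Abs(im(k))) + C3*cos(log(x)*im(k)))


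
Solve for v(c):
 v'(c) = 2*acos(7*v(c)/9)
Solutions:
 Integral(1/acos(7*_y/9), (_y, v(c))) = C1 + 2*c


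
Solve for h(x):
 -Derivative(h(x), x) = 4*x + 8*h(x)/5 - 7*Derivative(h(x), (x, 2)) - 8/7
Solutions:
 h(x) = C1*exp(x*(5 - sqrt(1145))/70) + C2*exp(x*(5 + sqrt(1145))/70) - 5*x/2 + 255/112


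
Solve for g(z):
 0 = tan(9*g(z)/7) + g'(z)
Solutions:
 g(z) = -7*asin(C1*exp(-9*z/7))/9 + 7*pi/9
 g(z) = 7*asin(C1*exp(-9*z/7))/9


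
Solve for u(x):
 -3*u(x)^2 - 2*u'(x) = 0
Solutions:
 u(x) = 2/(C1 + 3*x)


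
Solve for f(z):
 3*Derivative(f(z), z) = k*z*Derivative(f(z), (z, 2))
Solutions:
 f(z) = C1 + z^(((re(k) + 3)*re(k) + im(k)^2)/(re(k)^2 + im(k)^2))*(C2*sin(3*log(z)*Abs(im(k))/(re(k)^2 + im(k)^2)) + C3*cos(3*log(z)*im(k)/(re(k)^2 + im(k)^2)))


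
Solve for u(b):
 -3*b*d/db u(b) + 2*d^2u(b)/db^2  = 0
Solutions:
 u(b) = C1 + C2*erfi(sqrt(3)*b/2)


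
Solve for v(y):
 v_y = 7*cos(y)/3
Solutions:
 v(y) = C1 + 7*sin(y)/3


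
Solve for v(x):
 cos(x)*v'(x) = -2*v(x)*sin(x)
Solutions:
 v(x) = C1*cos(x)^2


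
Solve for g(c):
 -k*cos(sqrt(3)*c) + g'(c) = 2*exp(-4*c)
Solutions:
 g(c) = C1 + sqrt(3)*k*sin(sqrt(3)*c)/3 - exp(-4*c)/2


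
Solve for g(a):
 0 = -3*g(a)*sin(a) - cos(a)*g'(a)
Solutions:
 g(a) = C1*cos(a)^3


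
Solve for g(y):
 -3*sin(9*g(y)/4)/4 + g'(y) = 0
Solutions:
 -3*y/4 + 2*log(cos(9*g(y)/4) - 1)/9 - 2*log(cos(9*g(y)/4) + 1)/9 = C1


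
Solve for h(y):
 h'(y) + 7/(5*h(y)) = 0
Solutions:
 h(y) = -sqrt(C1 - 70*y)/5
 h(y) = sqrt(C1 - 70*y)/5


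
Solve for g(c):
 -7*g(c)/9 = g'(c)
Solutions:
 g(c) = C1*exp(-7*c/9)


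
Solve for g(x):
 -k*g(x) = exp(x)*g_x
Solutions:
 g(x) = C1*exp(k*exp(-x))


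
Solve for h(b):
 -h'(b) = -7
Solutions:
 h(b) = C1 + 7*b


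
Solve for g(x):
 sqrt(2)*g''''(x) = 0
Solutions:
 g(x) = C1 + C2*x + C3*x^2 + C4*x^3


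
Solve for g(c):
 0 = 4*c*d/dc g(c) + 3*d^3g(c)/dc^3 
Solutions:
 g(c) = C1 + Integral(C2*airyai(-6^(2/3)*c/3) + C3*airybi(-6^(2/3)*c/3), c)


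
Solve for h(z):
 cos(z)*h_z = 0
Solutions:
 h(z) = C1


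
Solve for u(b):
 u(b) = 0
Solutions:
 u(b) = 0


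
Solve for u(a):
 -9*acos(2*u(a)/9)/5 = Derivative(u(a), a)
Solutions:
 Integral(1/acos(2*_y/9), (_y, u(a))) = C1 - 9*a/5


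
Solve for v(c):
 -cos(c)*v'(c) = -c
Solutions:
 v(c) = C1 + Integral(c/cos(c), c)


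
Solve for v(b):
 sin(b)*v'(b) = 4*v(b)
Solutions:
 v(b) = C1*(cos(b)^2 - 2*cos(b) + 1)/(cos(b)^2 + 2*cos(b) + 1)


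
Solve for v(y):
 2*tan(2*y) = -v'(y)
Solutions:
 v(y) = C1 + log(cos(2*y))


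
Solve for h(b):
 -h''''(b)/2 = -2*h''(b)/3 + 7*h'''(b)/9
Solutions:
 h(b) = C1 + C2*b + C3*exp(b*(-7 + sqrt(157))/9) + C4*exp(-b*(7 + sqrt(157))/9)


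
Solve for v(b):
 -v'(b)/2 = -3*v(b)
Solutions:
 v(b) = C1*exp(6*b)


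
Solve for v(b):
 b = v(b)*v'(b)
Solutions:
 v(b) = -sqrt(C1 + b^2)
 v(b) = sqrt(C1 + b^2)


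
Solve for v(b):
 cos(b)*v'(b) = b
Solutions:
 v(b) = C1 + Integral(b/cos(b), b)


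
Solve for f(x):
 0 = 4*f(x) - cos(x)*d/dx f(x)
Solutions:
 f(x) = C1*(sin(x)^2 + 2*sin(x) + 1)/(sin(x)^2 - 2*sin(x) + 1)


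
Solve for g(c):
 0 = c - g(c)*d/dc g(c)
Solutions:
 g(c) = -sqrt(C1 + c^2)
 g(c) = sqrt(C1 + c^2)


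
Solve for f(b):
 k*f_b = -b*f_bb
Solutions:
 f(b) = C1 + b^(1 - re(k))*(C2*sin(log(b)*Abs(im(k))) + C3*cos(log(b)*im(k)))


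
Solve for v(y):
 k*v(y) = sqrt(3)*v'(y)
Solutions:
 v(y) = C1*exp(sqrt(3)*k*y/3)


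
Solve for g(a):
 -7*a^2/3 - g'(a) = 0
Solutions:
 g(a) = C1 - 7*a^3/9


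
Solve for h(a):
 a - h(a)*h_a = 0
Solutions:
 h(a) = -sqrt(C1 + a^2)
 h(a) = sqrt(C1 + a^2)


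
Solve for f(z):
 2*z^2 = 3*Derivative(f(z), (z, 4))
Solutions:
 f(z) = C1 + C2*z + C3*z^2 + C4*z^3 + z^6/540


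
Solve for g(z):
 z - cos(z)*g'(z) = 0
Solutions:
 g(z) = C1 + Integral(z/cos(z), z)


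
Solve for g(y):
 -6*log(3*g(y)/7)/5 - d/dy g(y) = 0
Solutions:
 5*Integral(1/(log(_y) - log(7) + log(3)), (_y, g(y)))/6 = C1 - y


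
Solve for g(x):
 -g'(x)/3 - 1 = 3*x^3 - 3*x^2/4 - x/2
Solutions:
 g(x) = C1 - 9*x^4/4 + 3*x^3/4 + 3*x^2/4 - 3*x


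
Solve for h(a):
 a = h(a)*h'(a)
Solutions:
 h(a) = -sqrt(C1 + a^2)
 h(a) = sqrt(C1 + a^2)


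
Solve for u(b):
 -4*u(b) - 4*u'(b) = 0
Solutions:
 u(b) = C1*exp(-b)


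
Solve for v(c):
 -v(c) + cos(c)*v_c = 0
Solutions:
 v(c) = C1*sqrt(sin(c) + 1)/sqrt(sin(c) - 1)


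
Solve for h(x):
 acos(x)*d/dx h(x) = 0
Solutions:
 h(x) = C1


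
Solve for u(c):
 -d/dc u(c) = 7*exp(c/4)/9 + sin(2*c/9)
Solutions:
 u(c) = C1 - 28*exp(c/4)/9 + 9*cos(2*c/9)/2


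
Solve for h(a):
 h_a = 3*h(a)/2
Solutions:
 h(a) = C1*exp(3*a/2)


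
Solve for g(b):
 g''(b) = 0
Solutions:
 g(b) = C1 + C2*b


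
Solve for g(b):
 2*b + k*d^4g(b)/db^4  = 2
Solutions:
 g(b) = C1 + C2*b + C3*b^2 + C4*b^3 - b^5/(60*k) + b^4/(12*k)


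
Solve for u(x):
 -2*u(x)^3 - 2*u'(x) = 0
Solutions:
 u(x) = -sqrt(2)*sqrt(-1/(C1 - x))/2
 u(x) = sqrt(2)*sqrt(-1/(C1 - x))/2


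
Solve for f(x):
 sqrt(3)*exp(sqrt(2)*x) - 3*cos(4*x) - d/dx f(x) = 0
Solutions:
 f(x) = C1 + sqrt(6)*exp(sqrt(2)*x)/2 - 3*sin(4*x)/4


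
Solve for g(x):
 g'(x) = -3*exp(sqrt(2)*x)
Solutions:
 g(x) = C1 - 3*sqrt(2)*exp(sqrt(2)*x)/2


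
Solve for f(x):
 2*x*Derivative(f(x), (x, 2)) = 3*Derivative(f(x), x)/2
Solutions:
 f(x) = C1 + C2*x^(7/4)


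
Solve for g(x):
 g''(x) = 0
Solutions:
 g(x) = C1 + C2*x


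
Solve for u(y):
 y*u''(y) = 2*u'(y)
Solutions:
 u(y) = C1 + C2*y^3


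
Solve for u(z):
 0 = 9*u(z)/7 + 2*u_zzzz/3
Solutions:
 u(z) = (C1*sin(2^(1/4)*21^(3/4)*z/14) + C2*cos(2^(1/4)*21^(3/4)*z/14))*exp(-2^(1/4)*21^(3/4)*z/14) + (C3*sin(2^(1/4)*21^(3/4)*z/14) + C4*cos(2^(1/4)*21^(3/4)*z/14))*exp(2^(1/4)*21^(3/4)*z/14)


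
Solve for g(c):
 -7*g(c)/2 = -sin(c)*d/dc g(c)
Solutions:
 g(c) = C1*(cos(c) - 1)^(7/4)/(cos(c) + 1)^(7/4)


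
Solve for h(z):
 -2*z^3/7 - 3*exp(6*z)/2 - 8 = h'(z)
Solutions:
 h(z) = C1 - z^4/14 - 8*z - exp(6*z)/4


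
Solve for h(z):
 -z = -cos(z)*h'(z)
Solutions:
 h(z) = C1 + Integral(z/cos(z), z)


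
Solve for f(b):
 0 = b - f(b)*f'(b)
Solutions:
 f(b) = -sqrt(C1 + b^2)
 f(b) = sqrt(C1 + b^2)


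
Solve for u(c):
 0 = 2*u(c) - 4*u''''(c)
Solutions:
 u(c) = C1*exp(-2^(3/4)*c/2) + C2*exp(2^(3/4)*c/2) + C3*sin(2^(3/4)*c/2) + C4*cos(2^(3/4)*c/2)


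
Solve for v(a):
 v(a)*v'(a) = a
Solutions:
 v(a) = -sqrt(C1 + a^2)
 v(a) = sqrt(C1 + a^2)


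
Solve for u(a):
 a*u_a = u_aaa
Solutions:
 u(a) = C1 + Integral(C2*airyai(a) + C3*airybi(a), a)


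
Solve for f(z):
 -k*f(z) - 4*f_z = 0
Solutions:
 f(z) = C1*exp(-k*z/4)


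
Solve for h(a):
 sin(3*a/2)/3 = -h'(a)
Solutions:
 h(a) = C1 + 2*cos(3*a/2)/9


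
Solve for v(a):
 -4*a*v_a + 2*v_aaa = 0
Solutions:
 v(a) = C1 + Integral(C2*airyai(2^(1/3)*a) + C3*airybi(2^(1/3)*a), a)


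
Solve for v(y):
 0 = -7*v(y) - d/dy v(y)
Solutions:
 v(y) = C1*exp(-7*y)


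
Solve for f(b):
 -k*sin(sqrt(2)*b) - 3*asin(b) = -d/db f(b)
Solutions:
 f(b) = C1 + 3*b*asin(b) - sqrt(2)*k*cos(sqrt(2)*b)/2 + 3*sqrt(1 - b^2)


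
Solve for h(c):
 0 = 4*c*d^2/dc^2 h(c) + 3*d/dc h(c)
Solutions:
 h(c) = C1 + C2*c^(1/4)


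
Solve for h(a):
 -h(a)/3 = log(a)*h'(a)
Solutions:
 h(a) = C1*exp(-li(a)/3)


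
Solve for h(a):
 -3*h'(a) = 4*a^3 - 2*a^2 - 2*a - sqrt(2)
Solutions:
 h(a) = C1 - a^4/3 + 2*a^3/9 + a^2/3 + sqrt(2)*a/3


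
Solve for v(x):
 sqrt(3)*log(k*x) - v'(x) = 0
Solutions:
 v(x) = C1 + sqrt(3)*x*log(k*x) - sqrt(3)*x


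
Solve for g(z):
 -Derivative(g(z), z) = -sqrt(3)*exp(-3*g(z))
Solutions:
 g(z) = log(C1 + 3*sqrt(3)*z)/3
 g(z) = log((-3^(1/3) - 3^(5/6)*I)*(C1 + sqrt(3)*z)^(1/3)/2)
 g(z) = log((-3^(1/3) + 3^(5/6)*I)*(C1 + sqrt(3)*z)^(1/3)/2)


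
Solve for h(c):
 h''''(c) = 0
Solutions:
 h(c) = C1 + C2*c + C3*c^2 + C4*c^3


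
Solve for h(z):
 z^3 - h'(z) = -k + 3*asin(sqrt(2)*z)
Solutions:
 h(z) = C1 + k*z + z^4/4 - 3*z*asin(sqrt(2)*z) - 3*sqrt(2)*sqrt(1 - 2*z^2)/2


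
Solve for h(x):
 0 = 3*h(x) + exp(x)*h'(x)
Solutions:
 h(x) = C1*exp(3*exp(-x))


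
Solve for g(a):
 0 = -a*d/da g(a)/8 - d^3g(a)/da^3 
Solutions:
 g(a) = C1 + Integral(C2*airyai(-a/2) + C3*airybi(-a/2), a)


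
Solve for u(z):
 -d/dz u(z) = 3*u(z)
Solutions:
 u(z) = C1*exp(-3*z)


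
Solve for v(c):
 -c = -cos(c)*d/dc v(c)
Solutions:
 v(c) = C1 + Integral(c/cos(c), c)


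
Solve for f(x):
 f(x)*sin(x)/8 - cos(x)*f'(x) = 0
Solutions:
 f(x) = C1/cos(x)^(1/8)


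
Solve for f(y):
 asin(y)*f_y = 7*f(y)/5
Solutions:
 f(y) = C1*exp(7*Integral(1/asin(y), y)/5)


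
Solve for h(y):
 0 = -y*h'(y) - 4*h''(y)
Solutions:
 h(y) = C1 + C2*erf(sqrt(2)*y/4)


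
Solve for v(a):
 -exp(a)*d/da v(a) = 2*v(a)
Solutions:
 v(a) = C1*exp(2*exp(-a))


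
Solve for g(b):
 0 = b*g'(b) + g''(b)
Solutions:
 g(b) = C1 + C2*erf(sqrt(2)*b/2)


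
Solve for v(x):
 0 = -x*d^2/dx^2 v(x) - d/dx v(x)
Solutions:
 v(x) = C1 + C2*log(x)


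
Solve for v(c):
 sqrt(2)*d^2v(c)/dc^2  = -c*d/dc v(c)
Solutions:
 v(c) = C1 + C2*erf(2^(1/4)*c/2)


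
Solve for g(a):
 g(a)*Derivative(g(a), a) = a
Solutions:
 g(a) = -sqrt(C1 + a^2)
 g(a) = sqrt(C1 + a^2)


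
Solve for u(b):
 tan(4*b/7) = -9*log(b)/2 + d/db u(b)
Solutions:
 u(b) = C1 + 9*b*log(b)/2 - 9*b/2 - 7*log(cos(4*b/7))/4


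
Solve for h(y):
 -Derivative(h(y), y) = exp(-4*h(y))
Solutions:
 h(y) = log(-I*(C1 - 4*y)^(1/4))
 h(y) = log(I*(C1 - 4*y)^(1/4))
 h(y) = log(-(C1 - 4*y)^(1/4))
 h(y) = log(C1 - 4*y)/4


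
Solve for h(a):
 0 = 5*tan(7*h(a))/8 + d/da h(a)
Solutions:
 h(a) = -asin(C1*exp(-35*a/8))/7 + pi/7
 h(a) = asin(C1*exp(-35*a/8))/7


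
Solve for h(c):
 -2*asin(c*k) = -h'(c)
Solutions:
 h(c) = C1 + 2*Piecewise((c*asin(c*k) + sqrt(-c^2*k^2 + 1)/k, Ne(k, 0)), (0, True))


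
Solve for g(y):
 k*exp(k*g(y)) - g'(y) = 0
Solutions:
 g(y) = Piecewise((log(-1/(C1*k + k^2*y))/k, Ne(k, 0)), (nan, True))
 g(y) = Piecewise((C1 + k*y, Eq(k, 0)), (nan, True))


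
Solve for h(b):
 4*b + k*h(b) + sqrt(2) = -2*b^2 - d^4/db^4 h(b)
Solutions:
 h(b) = C1*exp(-b*(-k)^(1/4)) + C2*exp(b*(-k)^(1/4)) + C3*exp(-I*b*(-k)^(1/4)) + C4*exp(I*b*(-k)^(1/4)) - 2*b^2/k - 4*b/k - sqrt(2)/k


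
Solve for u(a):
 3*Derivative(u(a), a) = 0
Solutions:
 u(a) = C1


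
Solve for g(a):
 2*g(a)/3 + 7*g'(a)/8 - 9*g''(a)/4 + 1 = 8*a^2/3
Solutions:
 g(a) = C1*exp(a*(7 - sqrt(433))/36) + C2*exp(a*(7 + sqrt(433))/36) + 4*a^2 - 21*a/2 + 1257/32


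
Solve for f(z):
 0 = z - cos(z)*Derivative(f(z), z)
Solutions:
 f(z) = C1 + Integral(z/cos(z), z)


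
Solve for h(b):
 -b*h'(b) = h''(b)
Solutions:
 h(b) = C1 + C2*erf(sqrt(2)*b/2)


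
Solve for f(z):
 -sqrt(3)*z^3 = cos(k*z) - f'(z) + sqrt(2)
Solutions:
 f(z) = C1 + sqrt(3)*z^4/4 + sqrt(2)*z + sin(k*z)/k


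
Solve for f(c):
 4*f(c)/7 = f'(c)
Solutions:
 f(c) = C1*exp(4*c/7)


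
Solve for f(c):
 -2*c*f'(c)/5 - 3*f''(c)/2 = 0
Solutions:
 f(c) = C1 + C2*erf(sqrt(30)*c/15)


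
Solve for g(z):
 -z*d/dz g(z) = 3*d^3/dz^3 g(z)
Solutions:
 g(z) = C1 + Integral(C2*airyai(-3^(2/3)*z/3) + C3*airybi(-3^(2/3)*z/3), z)


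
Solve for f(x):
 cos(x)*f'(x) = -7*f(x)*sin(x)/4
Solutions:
 f(x) = C1*cos(x)^(7/4)


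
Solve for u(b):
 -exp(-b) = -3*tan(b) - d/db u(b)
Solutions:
 u(b) = C1 - 3*log(tan(b)^2 + 1)/2 - exp(-b)


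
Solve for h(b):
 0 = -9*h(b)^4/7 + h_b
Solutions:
 h(b) = 7^(1/3)*(-1/(C1 + 27*b))^(1/3)
 h(b) = 7^(1/3)*(-1/(C1 + 9*b))^(1/3)*(-3^(2/3) - 3*3^(1/6)*I)/6
 h(b) = 7^(1/3)*(-1/(C1 + 9*b))^(1/3)*(-3^(2/3) + 3*3^(1/6)*I)/6


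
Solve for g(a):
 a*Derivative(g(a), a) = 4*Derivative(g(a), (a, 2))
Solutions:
 g(a) = C1 + C2*erfi(sqrt(2)*a/4)


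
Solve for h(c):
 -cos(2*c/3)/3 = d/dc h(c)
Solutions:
 h(c) = C1 - sin(2*c/3)/2


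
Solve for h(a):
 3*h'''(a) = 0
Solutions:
 h(a) = C1 + C2*a + C3*a^2


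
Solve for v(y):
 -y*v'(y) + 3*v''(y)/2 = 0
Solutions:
 v(y) = C1 + C2*erfi(sqrt(3)*y/3)


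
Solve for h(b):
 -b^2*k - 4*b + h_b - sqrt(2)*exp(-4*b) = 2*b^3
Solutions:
 h(b) = C1 + b^4/2 + b^3*k/3 + 2*b^2 - sqrt(2)*exp(-4*b)/4


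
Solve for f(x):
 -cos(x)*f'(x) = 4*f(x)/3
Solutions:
 f(x) = C1*(sin(x) - 1)^(2/3)/(sin(x) + 1)^(2/3)


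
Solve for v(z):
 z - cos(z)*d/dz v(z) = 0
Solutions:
 v(z) = C1 + Integral(z/cos(z), z)


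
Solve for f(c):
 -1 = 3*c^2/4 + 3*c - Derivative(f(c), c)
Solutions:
 f(c) = C1 + c^3/4 + 3*c^2/2 + c


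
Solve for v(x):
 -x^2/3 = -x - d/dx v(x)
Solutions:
 v(x) = C1 + x^3/9 - x^2/2


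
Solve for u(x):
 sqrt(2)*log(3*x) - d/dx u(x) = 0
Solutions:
 u(x) = C1 + sqrt(2)*x*log(x) - sqrt(2)*x + sqrt(2)*x*log(3)


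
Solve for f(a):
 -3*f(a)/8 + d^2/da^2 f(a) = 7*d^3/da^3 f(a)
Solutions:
 f(a) = C1*exp(a*(8*2^(1/3)/(63*sqrt(3937) + 3953)^(1/3) + 8 + 2^(2/3)*(63*sqrt(3937) + 3953)^(1/3))/168)*sin(2^(1/3)*sqrt(3)*a*(-2^(1/3)*(63*sqrt(3937) + 3953)^(1/3) + 8/(63*sqrt(3937) + 3953)^(1/3))/168) + C2*exp(a*(8*2^(1/3)/(63*sqrt(3937) + 3953)^(1/3) + 8 + 2^(2/3)*(63*sqrt(3937) + 3953)^(1/3))/168)*cos(2^(1/3)*sqrt(3)*a*(-2^(1/3)*(63*sqrt(3937) + 3953)^(1/3) + 8/(63*sqrt(3937) + 3953)^(1/3))/168) + C3*exp(a*(-2^(2/3)*(63*sqrt(3937) + 3953)^(1/3) - 8*2^(1/3)/(63*sqrt(3937) + 3953)^(1/3) + 4)/84)


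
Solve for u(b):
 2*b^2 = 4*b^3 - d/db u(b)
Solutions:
 u(b) = C1 + b^4 - 2*b^3/3


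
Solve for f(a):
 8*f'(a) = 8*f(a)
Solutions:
 f(a) = C1*exp(a)


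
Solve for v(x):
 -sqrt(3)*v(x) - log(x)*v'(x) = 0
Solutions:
 v(x) = C1*exp(-sqrt(3)*li(x))


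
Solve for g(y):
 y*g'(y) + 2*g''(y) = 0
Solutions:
 g(y) = C1 + C2*erf(y/2)


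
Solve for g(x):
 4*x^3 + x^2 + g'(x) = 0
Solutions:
 g(x) = C1 - x^4 - x^3/3


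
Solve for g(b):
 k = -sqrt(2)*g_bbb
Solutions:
 g(b) = C1 + C2*b + C3*b^2 - sqrt(2)*b^3*k/12


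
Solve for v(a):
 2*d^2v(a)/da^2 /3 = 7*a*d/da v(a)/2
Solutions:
 v(a) = C1 + C2*erfi(sqrt(42)*a/4)


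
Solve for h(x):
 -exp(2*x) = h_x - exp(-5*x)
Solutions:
 h(x) = C1 - exp(2*x)/2 - exp(-5*x)/5


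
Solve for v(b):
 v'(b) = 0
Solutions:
 v(b) = C1


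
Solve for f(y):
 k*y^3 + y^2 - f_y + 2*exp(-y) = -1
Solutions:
 f(y) = C1 + k*y^4/4 + y^3/3 + y - 2*exp(-y)


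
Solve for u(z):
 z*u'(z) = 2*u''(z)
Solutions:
 u(z) = C1 + C2*erfi(z/2)


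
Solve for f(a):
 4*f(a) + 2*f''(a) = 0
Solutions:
 f(a) = C1*sin(sqrt(2)*a) + C2*cos(sqrt(2)*a)


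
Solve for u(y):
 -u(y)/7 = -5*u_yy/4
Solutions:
 u(y) = C1*exp(-2*sqrt(35)*y/35) + C2*exp(2*sqrt(35)*y/35)


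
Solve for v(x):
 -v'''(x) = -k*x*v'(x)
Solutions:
 v(x) = C1 + Integral(C2*airyai(k^(1/3)*x) + C3*airybi(k^(1/3)*x), x)


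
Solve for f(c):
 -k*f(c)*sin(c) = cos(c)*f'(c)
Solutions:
 f(c) = C1*exp(k*log(cos(c)))


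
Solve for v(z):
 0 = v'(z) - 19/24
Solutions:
 v(z) = C1 + 19*z/24


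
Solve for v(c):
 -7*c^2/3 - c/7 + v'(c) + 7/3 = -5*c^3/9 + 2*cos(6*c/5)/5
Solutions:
 v(c) = C1 - 5*c^4/36 + 7*c^3/9 + c^2/14 - 7*c/3 + sin(6*c/5)/3


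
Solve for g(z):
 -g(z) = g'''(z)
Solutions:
 g(z) = C3*exp(-z) + (C1*sin(sqrt(3)*z/2) + C2*cos(sqrt(3)*z/2))*exp(z/2)


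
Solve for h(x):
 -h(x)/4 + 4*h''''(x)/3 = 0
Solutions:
 h(x) = C1*exp(-3^(1/4)*x/2) + C2*exp(3^(1/4)*x/2) + C3*sin(3^(1/4)*x/2) + C4*cos(3^(1/4)*x/2)


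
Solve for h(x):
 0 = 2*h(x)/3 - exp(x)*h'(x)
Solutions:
 h(x) = C1*exp(-2*exp(-x)/3)


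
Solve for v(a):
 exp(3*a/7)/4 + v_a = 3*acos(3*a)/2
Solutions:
 v(a) = C1 + 3*a*acos(3*a)/2 - sqrt(1 - 9*a^2)/2 - 7*exp(3*a/7)/12


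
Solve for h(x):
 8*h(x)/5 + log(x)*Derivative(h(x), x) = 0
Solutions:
 h(x) = C1*exp(-8*li(x)/5)


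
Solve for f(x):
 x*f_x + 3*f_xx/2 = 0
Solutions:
 f(x) = C1 + C2*erf(sqrt(3)*x/3)


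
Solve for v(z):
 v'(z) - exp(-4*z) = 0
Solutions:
 v(z) = C1 - exp(-4*z)/4


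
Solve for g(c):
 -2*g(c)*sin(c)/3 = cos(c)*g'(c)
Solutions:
 g(c) = C1*cos(c)^(2/3)


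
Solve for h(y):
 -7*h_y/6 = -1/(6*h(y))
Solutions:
 h(y) = -sqrt(C1 + 14*y)/7
 h(y) = sqrt(C1 + 14*y)/7


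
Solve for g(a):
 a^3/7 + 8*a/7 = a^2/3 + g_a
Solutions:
 g(a) = C1 + a^4/28 - a^3/9 + 4*a^2/7


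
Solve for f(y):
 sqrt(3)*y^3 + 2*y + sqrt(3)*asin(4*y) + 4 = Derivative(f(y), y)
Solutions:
 f(y) = C1 + sqrt(3)*y^4/4 + y^2 + 4*y + sqrt(3)*(y*asin(4*y) + sqrt(1 - 16*y^2)/4)


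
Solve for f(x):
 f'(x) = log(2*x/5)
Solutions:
 f(x) = C1 + x*log(x) - x + x*log(2/5)


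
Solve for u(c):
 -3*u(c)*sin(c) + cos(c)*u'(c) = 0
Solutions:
 u(c) = C1/cos(c)^3


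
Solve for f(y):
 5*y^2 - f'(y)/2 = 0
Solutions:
 f(y) = C1 + 10*y^3/3


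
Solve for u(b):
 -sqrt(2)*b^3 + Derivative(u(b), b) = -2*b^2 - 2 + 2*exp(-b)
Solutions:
 u(b) = C1 + sqrt(2)*b^4/4 - 2*b^3/3 - 2*b - 2*exp(-b)


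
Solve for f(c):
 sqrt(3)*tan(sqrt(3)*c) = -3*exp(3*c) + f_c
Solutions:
 f(c) = C1 + exp(3*c) - log(cos(sqrt(3)*c))


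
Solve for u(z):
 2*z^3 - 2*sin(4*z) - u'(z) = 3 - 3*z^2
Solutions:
 u(z) = C1 + z^4/2 + z^3 - 3*z + cos(4*z)/2


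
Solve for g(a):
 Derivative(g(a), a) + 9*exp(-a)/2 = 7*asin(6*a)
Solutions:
 g(a) = C1 + 7*a*asin(6*a) + 7*sqrt(1 - 36*a^2)/6 + 9*exp(-a)/2


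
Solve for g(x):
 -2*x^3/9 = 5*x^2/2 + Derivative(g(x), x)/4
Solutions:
 g(x) = C1 - 2*x^4/9 - 10*x^3/3


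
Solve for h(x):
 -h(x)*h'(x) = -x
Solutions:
 h(x) = -sqrt(C1 + x^2)
 h(x) = sqrt(C1 + x^2)


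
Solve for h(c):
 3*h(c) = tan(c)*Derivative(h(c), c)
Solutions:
 h(c) = C1*sin(c)^3


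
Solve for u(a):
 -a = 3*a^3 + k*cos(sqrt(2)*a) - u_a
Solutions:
 u(a) = C1 + 3*a^4/4 + a^2/2 + sqrt(2)*k*sin(sqrt(2)*a)/2


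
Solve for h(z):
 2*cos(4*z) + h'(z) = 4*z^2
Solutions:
 h(z) = C1 + 4*z^3/3 - sin(4*z)/2


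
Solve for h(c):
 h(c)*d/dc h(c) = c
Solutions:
 h(c) = -sqrt(C1 + c^2)
 h(c) = sqrt(C1 + c^2)


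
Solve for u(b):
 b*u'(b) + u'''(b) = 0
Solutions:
 u(b) = C1 + Integral(C2*airyai(-b) + C3*airybi(-b), b)


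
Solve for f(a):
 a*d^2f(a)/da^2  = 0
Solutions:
 f(a) = C1 + C2*a


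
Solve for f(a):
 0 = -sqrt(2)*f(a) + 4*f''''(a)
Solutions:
 f(a) = C1*exp(-2^(5/8)*a/2) + C2*exp(2^(5/8)*a/2) + C3*sin(2^(5/8)*a/2) + C4*cos(2^(5/8)*a/2)


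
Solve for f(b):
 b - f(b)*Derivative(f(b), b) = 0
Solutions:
 f(b) = -sqrt(C1 + b^2)
 f(b) = sqrt(C1 + b^2)


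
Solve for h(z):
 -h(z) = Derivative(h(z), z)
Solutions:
 h(z) = C1*exp(-z)


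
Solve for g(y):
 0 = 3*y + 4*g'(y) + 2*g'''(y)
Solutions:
 g(y) = C1 + C2*sin(sqrt(2)*y) + C3*cos(sqrt(2)*y) - 3*y^2/8


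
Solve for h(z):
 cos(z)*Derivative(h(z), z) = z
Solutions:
 h(z) = C1 + Integral(z/cos(z), z)


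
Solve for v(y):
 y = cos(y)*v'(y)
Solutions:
 v(y) = C1 + Integral(y/cos(y), y)


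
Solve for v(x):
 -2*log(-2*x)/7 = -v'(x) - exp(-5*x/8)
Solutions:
 v(x) = C1 + 2*x*log(-x)/7 + 2*x*(-1 + log(2))/7 + 8*exp(-5*x/8)/5


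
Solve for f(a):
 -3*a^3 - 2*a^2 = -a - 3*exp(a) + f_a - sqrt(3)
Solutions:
 f(a) = C1 - 3*a^4/4 - 2*a^3/3 + a^2/2 + sqrt(3)*a + 3*exp(a)


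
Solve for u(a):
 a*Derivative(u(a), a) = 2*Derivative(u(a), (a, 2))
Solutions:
 u(a) = C1 + C2*erfi(a/2)


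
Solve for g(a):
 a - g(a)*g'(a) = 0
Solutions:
 g(a) = -sqrt(C1 + a^2)
 g(a) = sqrt(C1 + a^2)


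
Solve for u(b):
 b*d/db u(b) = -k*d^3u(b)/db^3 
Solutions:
 u(b) = C1 + Integral(C2*airyai(b*(-1/k)^(1/3)) + C3*airybi(b*(-1/k)^(1/3)), b)


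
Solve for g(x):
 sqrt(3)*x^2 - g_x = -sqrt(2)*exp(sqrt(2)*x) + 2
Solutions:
 g(x) = C1 + sqrt(3)*x^3/3 - 2*x + exp(sqrt(2)*x)


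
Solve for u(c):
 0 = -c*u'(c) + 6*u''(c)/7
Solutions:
 u(c) = C1 + C2*erfi(sqrt(21)*c/6)


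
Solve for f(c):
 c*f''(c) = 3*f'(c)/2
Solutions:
 f(c) = C1 + C2*c^(5/2)


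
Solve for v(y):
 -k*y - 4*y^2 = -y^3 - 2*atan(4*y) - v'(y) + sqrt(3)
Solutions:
 v(y) = C1 + k*y^2/2 - y^4/4 + 4*y^3/3 - 2*y*atan(4*y) + sqrt(3)*y + log(16*y^2 + 1)/4


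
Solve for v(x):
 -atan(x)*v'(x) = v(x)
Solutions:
 v(x) = C1*exp(-Integral(1/atan(x), x))


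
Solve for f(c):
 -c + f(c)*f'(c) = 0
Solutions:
 f(c) = -sqrt(C1 + c^2)
 f(c) = sqrt(C1 + c^2)


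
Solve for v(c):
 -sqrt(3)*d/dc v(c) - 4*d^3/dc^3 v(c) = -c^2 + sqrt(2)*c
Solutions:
 v(c) = C1 + C2*sin(3^(1/4)*c/2) + C3*cos(3^(1/4)*c/2) + sqrt(3)*c^3/9 - sqrt(6)*c^2/6 - 8*c/3


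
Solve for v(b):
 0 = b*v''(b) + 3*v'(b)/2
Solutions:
 v(b) = C1 + C2/sqrt(b)


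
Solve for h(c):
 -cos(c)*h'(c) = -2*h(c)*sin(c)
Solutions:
 h(c) = C1/cos(c)^2


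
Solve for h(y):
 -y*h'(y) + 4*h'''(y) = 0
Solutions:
 h(y) = C1 + Integral(C2*airyai(2^(1/3)*y/2) + C3*airybi(2^(1/3)*y/2), y)


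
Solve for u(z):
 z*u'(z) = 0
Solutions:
 u(z) = C1


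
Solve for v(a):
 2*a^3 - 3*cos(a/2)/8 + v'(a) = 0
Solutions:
 v(a) = C1 - a^4/2 + 3*sin(a/2)/4


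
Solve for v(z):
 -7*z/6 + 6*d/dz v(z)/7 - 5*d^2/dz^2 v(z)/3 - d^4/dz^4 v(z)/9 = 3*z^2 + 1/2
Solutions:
 v(z) = C1 + C2*exp(7^(1/3)*z*(-7^(1/3)*(27 + sqrt(6854))^(1/3) + 35/(27 + sqrt(6854))^(1/3))/14)*sin(sqrt(3)*7^(1/3)*z*(35/(27 + sqrt(6854))^(1/3) + 7^(1/3)*(27 + sqrt(6854))^(1/3))/14) + C3*exp(7^(1/3)*z*(-7^(1/3)*(27 + sqrt(6854))^(1/3) + 35/(27 + sqrt(6854))^(1/3))/14)*cos(sqrt(3)*7^(1/3)*z*(35/(27 + sqrt(6854))^(1/3) + 7^(1/3)*(27 + sqrt(6854))^(1/3))/14) + C4*exp(7^(1/3)*z*(-5/(27 + sqrt(6854))^(1/3) + 7^(1/3)*(27 + sqrt(6854))^(1/3)/7)) + 7*z^3/6 + 539*z^2/72 + 19243*z/648


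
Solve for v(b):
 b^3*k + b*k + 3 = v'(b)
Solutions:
 v(b) = C1 + b^4*k/4 + b^2*k/2 + 3*b


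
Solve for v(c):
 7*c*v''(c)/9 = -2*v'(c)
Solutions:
 v(c) = C1 + C2/c^(11/7)


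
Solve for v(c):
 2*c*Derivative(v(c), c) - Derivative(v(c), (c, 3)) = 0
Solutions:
 v(c) = C1 + Integral(C2*airyai(2^(1/3)*c) + C3*airybi(2^(1/3)*c), c)


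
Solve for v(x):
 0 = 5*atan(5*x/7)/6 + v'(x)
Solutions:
 v(x) = C1 - 5*x*atan(5*x/7)/6 + 7*log(25*x^2 + 49)/12


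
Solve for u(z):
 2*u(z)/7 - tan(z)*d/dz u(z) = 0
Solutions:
 u(z) = C1*sin(z)^(2/7)


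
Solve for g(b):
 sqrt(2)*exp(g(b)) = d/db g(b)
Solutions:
 g(b) = log(-1/(C1 + sqrt(2)*b))


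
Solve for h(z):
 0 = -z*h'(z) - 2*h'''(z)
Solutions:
 h(z) = C1 + Integral(C2*airyai(-2^(2/3)*z/2) + C3*airybi(-2^(2/3)*z/2), z)


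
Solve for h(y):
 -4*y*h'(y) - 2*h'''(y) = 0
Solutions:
 h(y) = C1 + Integral(C2*airyai(-2^(1/3)*y) + C3*airybi(-2^(1/3)*y), y)


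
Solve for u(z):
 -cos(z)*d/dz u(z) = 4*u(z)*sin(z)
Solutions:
 u(z) = C1*cos(z)^4


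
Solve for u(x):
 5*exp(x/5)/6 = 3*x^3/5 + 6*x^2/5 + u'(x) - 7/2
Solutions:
 u(x) = C1 - 3*x^4/20 - 2*x^3/5 + 7*x/2 + 25*exp(x/5)/6


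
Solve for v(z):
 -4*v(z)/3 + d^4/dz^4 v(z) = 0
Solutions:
 v(z) = C1*exp(-sqrt(2)*3^(3/4)*z/3) + C2*exp(sqrt(2)*3^(3/4)*z/3) + C3*sin(sqrt(2)*3^(3/4)*z/3) + C4*cos(sqrt(2)*3^(3/4)*z/3)


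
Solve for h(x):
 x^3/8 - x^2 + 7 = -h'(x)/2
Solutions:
 h(x) = C1 - x^4/16 + 2*x^3/3 - 14*x


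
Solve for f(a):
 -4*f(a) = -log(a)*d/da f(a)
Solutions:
 f(a) = C1*exp(4*li(a))


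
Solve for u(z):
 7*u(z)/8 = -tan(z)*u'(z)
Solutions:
 u(z) = C1/sin(z)^(7/8)


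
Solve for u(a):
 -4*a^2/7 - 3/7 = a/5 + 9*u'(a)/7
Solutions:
 u(a) = C1 - 4*a^3/27 - 7*a^2/90 - a/3


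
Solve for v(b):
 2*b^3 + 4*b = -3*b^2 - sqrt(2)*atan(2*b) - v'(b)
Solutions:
 v(b) = C1 - b^4/2 - b^3 - 2*b^2 - sqrt(2)*(b*atan(2*b) - log(4*b^2 + 1)/4)


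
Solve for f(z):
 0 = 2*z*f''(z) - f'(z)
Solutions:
 f(z) = C1 + C2*z^(3/2)


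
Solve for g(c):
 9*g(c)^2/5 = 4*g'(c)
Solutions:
 g(c) = -20/(C1 + 9*c)


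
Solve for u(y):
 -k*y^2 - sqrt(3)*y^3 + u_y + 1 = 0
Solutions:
 u(y) = C1 + k*y^3/3 + sqrt(3)*y^4/4 - y


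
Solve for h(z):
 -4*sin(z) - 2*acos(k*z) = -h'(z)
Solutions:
 h(z) = C1 + 2*Piecewise((z*acos(k*z) - sqrt(-k^2*z^2 + 1)/k, Ne(k, 0)), (pi*z/2, True)) - 4*cos(z)


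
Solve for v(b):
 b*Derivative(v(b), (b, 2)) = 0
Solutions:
 v(b) = C1 + C2*b


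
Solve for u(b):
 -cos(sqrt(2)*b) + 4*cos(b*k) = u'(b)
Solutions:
 u(b) = C1 - sqrt(2)*sin(sqrt(2)*b)/2 + 4*sin(b*k)/k


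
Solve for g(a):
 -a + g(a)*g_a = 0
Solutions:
 g(a) = -sqrt(C1 + a^2)
 g(a) = sqrt(C1 + a^2)


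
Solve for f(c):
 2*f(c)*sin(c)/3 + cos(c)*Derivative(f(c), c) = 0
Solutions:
 f(c) = C1*cos(c)^(2/3)


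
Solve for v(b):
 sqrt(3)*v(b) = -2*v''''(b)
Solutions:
 v(b) = (C1*sin(2^(1/4)*3^(1/8)*b/2) + C2*cos(2^(1/4)*3^(1/8)*b/2))*exp(-2^(1/4)*3^(1/8)*b/2) + (C3*sin(2^(1/4)*3^(1/8)*b/2) + C4*cos(2^(1/4)*3^(1/8)*b/2))*exp(2^(1/4)*3^(1/8)*b/2)


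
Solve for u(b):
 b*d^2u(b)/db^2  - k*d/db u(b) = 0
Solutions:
 u(b) = C1 + b^(re(k) + 1)*(C2*sin(log(b)*Abs(im(k))) + C3*cos(log(b)*im(k)))


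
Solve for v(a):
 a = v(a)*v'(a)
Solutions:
 v(a) = -sqrt(C1 + a^2)
 v(a) = sqrt(C1 + a^2)


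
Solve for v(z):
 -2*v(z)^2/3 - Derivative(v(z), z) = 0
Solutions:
 v(z) = 3/(C1 + 2*z)


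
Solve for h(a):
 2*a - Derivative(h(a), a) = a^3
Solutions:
 h(a) = C1 - a^4/4 + a^2


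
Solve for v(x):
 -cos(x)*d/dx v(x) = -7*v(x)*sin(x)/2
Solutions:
 v(x) = C1/cos(x)^(7/2)


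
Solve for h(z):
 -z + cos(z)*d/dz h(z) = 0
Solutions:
 h(z) = C1 + Integral(z/cos(z), z)


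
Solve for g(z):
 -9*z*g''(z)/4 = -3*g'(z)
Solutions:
 g(z) = C1 + C2*z^(7/3)


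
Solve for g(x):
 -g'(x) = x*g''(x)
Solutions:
 g(x) = C1 + C2*log(x)


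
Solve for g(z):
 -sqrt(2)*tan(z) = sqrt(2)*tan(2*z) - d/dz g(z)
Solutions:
 g(z) = C1 - sqrt(2)*log(cos(z)) - sqrt(2)*log(cos(2*z))/2


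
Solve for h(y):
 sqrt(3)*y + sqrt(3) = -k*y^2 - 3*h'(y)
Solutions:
 h(y) = C1 - k*y^3/9 - sqrt(3)*y^2/6 - sqrt(3)*y/3


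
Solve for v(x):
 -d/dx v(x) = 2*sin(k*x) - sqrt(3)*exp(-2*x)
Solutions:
 v(x) = C1 - sqrt(3)*exp(-2*x)/2 + 2*cos(k*x)/k


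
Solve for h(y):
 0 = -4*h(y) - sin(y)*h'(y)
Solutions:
 h(y) = C1*(cos(y)^2 + 2*cos(y) + 1)/(cos(y)^2 - 2*cos(y) + 1)


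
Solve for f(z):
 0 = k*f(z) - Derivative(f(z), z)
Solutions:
 f(z) = C1*exp(k*z)


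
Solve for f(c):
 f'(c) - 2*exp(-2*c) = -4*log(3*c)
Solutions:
 f(c) = C1 - 4*c*log(c) + 4*c*(1 - log(3)) - exp(-2*c)


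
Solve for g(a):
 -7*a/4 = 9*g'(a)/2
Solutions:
 g(a) = C1 - 7*a^2/36


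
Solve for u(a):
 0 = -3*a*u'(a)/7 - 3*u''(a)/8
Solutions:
 u(a) = C1 + C2*erf(2*sqrt(7)*a/7)


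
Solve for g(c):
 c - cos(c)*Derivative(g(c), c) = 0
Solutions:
 g(c) = C1 + Integral(c/cos(c), c)


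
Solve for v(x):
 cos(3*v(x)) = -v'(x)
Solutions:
 v(x) = -asin((C1 + exp(6*x))/(C1 - exp(6*x)))/3 + pi/3
 v(x) = asin((C1 + exp(6*x))/(C1 - exp(6*x)))/3


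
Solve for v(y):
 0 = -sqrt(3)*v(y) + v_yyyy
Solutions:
 v(y) = C1*exp(-3^(1/8)*y) + C2*exp(3^(1/8)*y) + C3*sin(3^(1/8)*y) + C4*cos(3^(1/8)*y)


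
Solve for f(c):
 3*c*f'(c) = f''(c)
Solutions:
 f(c) = C1 + C2*erfi(sqrt(6)*c/2)


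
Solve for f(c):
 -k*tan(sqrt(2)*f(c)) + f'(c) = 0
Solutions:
 f(c) = sqrt(2)*(pi - asin(C1*exp(sqrt(2)*c*k)))/2
 f(c) = sqrt(2)*asin(C1*exp(sqrt(2)*c*k))/2


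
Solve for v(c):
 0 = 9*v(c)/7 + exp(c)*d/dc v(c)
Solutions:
 v(c) = C1*exp(9*exp(-c)/7)


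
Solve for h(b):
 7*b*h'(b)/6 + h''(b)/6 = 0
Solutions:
 h(b) = C1 + C2*erf(sqrt(14)*b/2)


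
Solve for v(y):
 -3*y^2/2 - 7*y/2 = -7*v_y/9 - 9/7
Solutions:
 v(y) = C1 + 9*y^3/14 + 9*y^2/4 - 81*y/49


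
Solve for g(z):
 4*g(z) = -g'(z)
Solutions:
 g(z) = C1*exp(-4*z)


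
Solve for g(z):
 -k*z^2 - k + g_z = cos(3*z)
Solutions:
 g(z) = C1 + k*z^3/3 + k*z + sin(3*z)/3


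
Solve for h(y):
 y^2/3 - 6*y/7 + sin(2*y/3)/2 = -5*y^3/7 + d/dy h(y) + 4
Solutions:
 h(y) = C1 + 5*y^4/28 + y^3/9 - 3*y^2/7 - 4*y - 3*cos(2*y/3)/4


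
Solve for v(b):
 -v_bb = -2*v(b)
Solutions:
 v(b) = C1*exp(-sqrt(2)*b) + C2*exp(sqrt(2)*b)


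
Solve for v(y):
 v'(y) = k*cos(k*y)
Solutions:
 v(y) = C1 + sin(k*y)


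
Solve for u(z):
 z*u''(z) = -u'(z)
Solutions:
 u(z) = C1 + C2*log(z)


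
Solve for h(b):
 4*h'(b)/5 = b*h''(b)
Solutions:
 h(b) = C1 + C2*b^(9/5)


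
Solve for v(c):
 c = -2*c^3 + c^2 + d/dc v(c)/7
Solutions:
 v(c) = C1 + 7*c^4/2 - 7*c^3/3 + 7*c^2/2


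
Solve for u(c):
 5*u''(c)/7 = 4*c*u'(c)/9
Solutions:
 u(c) = C1 + C2*erfi(sqrt(70)*c/15)


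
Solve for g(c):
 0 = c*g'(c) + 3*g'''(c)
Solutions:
 g(c) = C1 + Integral(C2*airyai(-3^(2/3)*c/3) + C3*airybi(-3^(2/3)*c/3), c)


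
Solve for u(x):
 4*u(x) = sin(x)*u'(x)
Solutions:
 u(x) = C1*(cos(x)^2 - 2*cos(x) + 1)/(cos(x)^2 + 2*cos(x) + 1)


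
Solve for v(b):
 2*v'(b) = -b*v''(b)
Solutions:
 v(b) = C1 + C2/b


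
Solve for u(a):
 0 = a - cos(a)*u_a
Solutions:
 u(a) = C1 + Integral(a/cos(a), a)


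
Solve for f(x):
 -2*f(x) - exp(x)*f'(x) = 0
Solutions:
 f(x) = C1*exp(2*exp(-x))


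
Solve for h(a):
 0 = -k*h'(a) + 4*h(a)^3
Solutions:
 h(a) = -sqrt(2)*sqrt(-k/(C1*k + 4*a))/2
 h(a) = sqrt(2)*sqrt(-k/(C1*k + 4*a))/2


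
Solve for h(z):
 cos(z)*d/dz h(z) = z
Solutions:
 h(z) = C1 + Integral(z/cos(z), z)


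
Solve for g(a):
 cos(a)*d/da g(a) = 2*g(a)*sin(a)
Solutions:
 g(a) = C1/cos(a)^2


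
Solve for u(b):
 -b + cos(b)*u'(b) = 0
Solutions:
 u(b) = C1 + Integral(b/cos(b), b)


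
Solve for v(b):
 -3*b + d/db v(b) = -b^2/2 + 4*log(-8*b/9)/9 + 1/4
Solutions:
 v(b) = C1 - b^3/6 + 3*b^2/2 + 4*b*log(-b)/9 + b*(-32*log(3) - 7 + 48*log(2))/36


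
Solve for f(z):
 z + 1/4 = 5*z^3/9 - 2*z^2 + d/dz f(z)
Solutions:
 f(z) = C1 - 5*z^4/36 + 2*z^3/3 + z^2/2 + z/4


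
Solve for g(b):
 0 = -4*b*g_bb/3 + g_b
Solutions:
 g(b) = C1 + C2*b^(7/4)


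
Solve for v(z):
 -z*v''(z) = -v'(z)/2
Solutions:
 v(z) = C1 + C2*z^(3/2)


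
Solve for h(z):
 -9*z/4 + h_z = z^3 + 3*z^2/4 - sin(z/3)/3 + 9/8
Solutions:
 h(z) = C1 + z^4/4 + z^3/4 + 9*z^2/8 + 9*z/8 + cos(z/3)


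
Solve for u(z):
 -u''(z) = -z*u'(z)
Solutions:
 u(z) = C1 + C2*erfi(sqrt(2)*z/2)


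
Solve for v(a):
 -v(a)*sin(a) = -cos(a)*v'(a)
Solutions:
 v(a) = C1/cos(a)


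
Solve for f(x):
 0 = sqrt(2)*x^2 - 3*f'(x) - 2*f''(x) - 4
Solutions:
 f(x) = C1 + C2*exp(-3*x/2) + sqrt(2)*x^3/9 - 2*sqrt(2)*x^2/9 - 4*x/3 + 8*sqrt(2)*x/27


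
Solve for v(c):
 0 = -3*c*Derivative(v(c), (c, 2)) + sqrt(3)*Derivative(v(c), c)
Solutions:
 v(c) = C1 + C2*c^(sqrt(3)/3 + 1)


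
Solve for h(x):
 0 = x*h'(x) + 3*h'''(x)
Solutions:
 h(x) = C1 + Integral(C2*airyai(-3^(2/3)*x/3) + C3*airybi(-3^(2/3)*x/3), x)


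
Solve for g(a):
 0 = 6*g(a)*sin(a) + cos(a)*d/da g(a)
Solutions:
 g(a) = C1*cos(a)^6


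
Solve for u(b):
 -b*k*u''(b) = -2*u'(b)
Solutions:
 u(b) = C1 + b^(((re(k) + 2)*re(k) + im(k)^2)/(re(k)^2 + im(k)^2))*(C2*sin(2*log(b)*Abs(im(k))/(re(k)^2 + im(k)^2)) + C3*cos(2*log(b)*im(k)/(re(k)^2 + im(k)^2)))


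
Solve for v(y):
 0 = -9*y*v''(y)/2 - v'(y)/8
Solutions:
 v(y) = C1 + C2*y^(35/36)


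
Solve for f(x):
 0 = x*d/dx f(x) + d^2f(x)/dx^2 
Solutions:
 f(x) = C1 + C2*erf(sqrt(2)*x/2)


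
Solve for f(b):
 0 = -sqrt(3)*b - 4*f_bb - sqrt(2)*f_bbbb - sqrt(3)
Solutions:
 f(b) = C1 + C2*b + C3*sin(2^(3/4)*b) + C4*cos(2^(3/4)*b) - sqrt(3)*b^3/24 - sqrt(3)*b^2/8


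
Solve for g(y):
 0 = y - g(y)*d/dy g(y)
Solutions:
 g(y) = -sqrt(C1 + y^2)
 g(y) = sqrt(C1 + y^2)


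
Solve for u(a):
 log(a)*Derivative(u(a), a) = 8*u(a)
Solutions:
 u(a) = C1*exp(8*li(a))


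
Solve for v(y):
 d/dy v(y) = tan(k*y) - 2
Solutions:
 v(y) = C1 - 2*y + Piecewise((-log(cos(k*y))/k, Ne(k, 0)), (0, True))


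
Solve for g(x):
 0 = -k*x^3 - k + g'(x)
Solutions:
 g(x) = C1 + k*x^4/4 + k*x


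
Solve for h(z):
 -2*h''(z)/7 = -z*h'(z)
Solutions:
 h(z) = C1 + C2*erfi(sqrt(7)*z/2)


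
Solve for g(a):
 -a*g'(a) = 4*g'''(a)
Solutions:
 g(a) = C1 + Integral(C2*airyai(-2^(1/3)*a/2) + C3*airybi(-2^(1/3)*a/2), a)


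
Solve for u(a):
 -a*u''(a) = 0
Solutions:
 u(a) = C1 + C2*a


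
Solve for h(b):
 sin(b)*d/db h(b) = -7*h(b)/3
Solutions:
 h(b) = C1*(cos(b) + 1)^(7/6)/(cos(b) - 1)^(7/6)


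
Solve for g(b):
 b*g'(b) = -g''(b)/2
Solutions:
 g(b) = C1 + C2*erf(b)


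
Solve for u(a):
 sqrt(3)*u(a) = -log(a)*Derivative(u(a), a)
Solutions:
 u(a) = C1*exp(-sqrt(3)*li(a))


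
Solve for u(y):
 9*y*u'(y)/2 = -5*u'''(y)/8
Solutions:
 u(y) = C1 + Integral(C2*airyai(-30^(2/3)*y/5) + C3*airybi(-30^(2/3)*y/5), y)


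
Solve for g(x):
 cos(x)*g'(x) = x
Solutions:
 g(x) = C1 + Integral(x/cos(x), x)


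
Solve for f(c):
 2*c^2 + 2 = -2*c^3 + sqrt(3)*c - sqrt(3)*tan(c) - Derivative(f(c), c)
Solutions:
 f(c) = C1 - c^4/2 - 2*c^3/3 + sqrt(3)*c^2/2 - 2*c + sqrt(3)*log(cos(c))


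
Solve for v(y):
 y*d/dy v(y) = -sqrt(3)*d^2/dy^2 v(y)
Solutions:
 v(y) = C1 + C2*erf(sqrt(2)*3^(3/4)*y/6)


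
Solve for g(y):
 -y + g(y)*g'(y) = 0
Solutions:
 g(y) = -sqrt(C1 + y^2)
 g(y) = sqrt(C1 + y^2)


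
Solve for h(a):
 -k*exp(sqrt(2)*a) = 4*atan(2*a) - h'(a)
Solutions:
 h(a) = C1 + 4*a*atan(2*a) + sqrt(2)*k*exp(sqrt(2)*a)/2 - log(4*a^2 + 1)


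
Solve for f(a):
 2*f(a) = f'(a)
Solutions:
 f(a) = C1*exp(2*a)


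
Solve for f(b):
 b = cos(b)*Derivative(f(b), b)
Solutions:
 f(b) = C1 + Integral(b/cos(b), b)


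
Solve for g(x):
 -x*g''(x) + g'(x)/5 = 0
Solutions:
 g(x) = C1 + C2*x^(6/5)


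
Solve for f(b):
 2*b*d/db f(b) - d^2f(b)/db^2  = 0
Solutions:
 f(b) = C1 + C2*erfi(b)


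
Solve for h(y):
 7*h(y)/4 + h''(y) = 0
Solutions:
 h(y) = C1*sin(sqrt(7)*y/2) + C2*cos(sqrt(7)*y/2)


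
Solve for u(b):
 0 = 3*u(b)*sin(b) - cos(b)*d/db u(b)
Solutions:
 u(b) = C1/cos(b)^3


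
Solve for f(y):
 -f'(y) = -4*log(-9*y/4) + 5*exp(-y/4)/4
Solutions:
 f(y) = C1 + 4*y*log(-y) + 4*y*(-2*log(2) - 1 + 2*log(3)) + 5*exp(-y/4)


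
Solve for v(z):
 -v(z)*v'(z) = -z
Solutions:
 v(z) = -sqrt(C1 + z^2)
 v(z) = sqrt(C1 + z^2)


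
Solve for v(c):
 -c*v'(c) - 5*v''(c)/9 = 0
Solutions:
 v(c) = C1 + C2*erf(3*sqrt(10)*c/10)
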